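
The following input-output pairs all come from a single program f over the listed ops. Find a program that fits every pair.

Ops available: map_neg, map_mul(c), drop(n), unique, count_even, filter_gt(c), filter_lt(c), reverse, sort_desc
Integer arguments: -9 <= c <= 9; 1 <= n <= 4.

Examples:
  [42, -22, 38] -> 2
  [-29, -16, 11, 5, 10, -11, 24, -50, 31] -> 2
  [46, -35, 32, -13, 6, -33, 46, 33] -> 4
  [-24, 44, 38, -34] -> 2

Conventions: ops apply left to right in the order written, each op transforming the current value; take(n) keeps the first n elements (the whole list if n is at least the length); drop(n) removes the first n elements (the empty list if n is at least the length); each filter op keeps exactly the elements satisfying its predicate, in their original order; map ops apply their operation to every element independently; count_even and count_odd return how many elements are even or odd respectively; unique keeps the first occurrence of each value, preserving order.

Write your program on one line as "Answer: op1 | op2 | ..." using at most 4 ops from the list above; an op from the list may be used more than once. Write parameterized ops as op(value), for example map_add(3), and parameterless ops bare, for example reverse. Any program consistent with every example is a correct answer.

sort_desc | filter_gt(-9) | count_even

Check, running the answer program on each example:
  [42, -22, 38] -> [42, 38, -22] -> [42, 38] -> 2
  [-29, -16, 11, 5, 10, -11, 24, -50, 31] -> [31, 24, 11, 10, 5, -11, -16, -29, -50] -> [31, 24, 11, 10, 5] -> 2
  [46, -35, 32, -13, 6, -33, 46, 33] -> [46, 46, 33, 32, 6, -13, -33, -35] -> [46, 46, 33, 32, 6] -> 4
  [-24, 44, 38, -34] -> [44, 38, -24, -34] -> [44, 38] -> 2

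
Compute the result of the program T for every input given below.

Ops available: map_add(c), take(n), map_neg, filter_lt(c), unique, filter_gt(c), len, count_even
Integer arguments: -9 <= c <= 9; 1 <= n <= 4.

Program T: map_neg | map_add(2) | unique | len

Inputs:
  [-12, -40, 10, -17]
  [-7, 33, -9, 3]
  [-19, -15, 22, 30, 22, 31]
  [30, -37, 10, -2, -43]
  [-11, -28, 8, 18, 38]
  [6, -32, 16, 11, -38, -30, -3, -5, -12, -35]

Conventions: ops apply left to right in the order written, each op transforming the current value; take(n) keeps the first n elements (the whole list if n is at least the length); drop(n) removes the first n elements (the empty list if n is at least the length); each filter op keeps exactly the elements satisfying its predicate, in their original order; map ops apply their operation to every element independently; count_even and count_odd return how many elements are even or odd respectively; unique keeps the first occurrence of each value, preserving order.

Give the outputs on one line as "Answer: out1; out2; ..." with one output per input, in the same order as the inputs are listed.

Execution, op by op:
  [-12, -40, 10, -17] -> [12, 40, -10, 17] -> [14, 42, -8, 19] -> [14, 42, -8, 19] -> 4
  [-7, 33, -9, 3] -> [7, -33, 9, -3] -> [9, -31, 11, -1] -> [9, -31, 11, -1] -> 4
  [-19, -15, 22, 30, 22, 31] -> [19, 15, -22, -30, -22, -31] -> [21, 17, -20, -28, -20, -29] -> [21, 17, -20, -28, -29] -> 5
  [30, -37, 10, -2, -43] -> [-30, 37, -10, 2, 43] -> [-28, 39, -8, 4, 45] -> [-28, 39, -8, 4, 45] -> 5
  [-11, -28, 8, 18, 38] -> [11, 28, -8, -18, -38] -> [13, 30, -6, -16, -36] -> [13, 30, -6, -16, -36] -> 5
  [6, -32, 16, 11, -38, -30, -3, -5, -12, -35] -> [-6, 32, -16, -11, 38, 30, 3, 5, 12, 35] -> [-4, 34, -14, -9, 40, 32, 5, 7, 14, 37] -> [-4, 34, -14, -9, 40, 32, 5, 7, 14, 37] -> 10

4; 4; 5; 5; 5; 10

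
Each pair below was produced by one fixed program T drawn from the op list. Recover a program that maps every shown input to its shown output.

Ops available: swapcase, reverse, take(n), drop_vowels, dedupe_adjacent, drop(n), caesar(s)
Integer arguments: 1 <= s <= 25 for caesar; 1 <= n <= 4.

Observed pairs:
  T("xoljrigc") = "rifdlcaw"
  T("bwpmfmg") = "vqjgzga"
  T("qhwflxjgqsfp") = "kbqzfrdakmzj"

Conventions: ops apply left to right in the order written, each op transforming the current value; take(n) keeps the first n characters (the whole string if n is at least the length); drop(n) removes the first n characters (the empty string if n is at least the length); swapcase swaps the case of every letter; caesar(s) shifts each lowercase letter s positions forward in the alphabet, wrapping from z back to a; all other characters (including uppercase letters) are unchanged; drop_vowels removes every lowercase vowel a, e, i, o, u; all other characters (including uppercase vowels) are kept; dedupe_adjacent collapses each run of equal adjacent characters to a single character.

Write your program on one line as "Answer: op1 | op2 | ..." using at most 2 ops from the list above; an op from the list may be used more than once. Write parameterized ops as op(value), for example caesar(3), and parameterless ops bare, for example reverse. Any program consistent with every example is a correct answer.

caesar(13) | caesar(7)

Check, running the answer program on each example:
  "xoljrigc" -> "kbywevtp" -> "rifdlcaw"
  "bwpmfmg" -> "ojczszt" -> "vqjgzga"
  "qhwflxjgqsfp" -> "dujsykwtdfsc" -> "kbqzfrdakmzj"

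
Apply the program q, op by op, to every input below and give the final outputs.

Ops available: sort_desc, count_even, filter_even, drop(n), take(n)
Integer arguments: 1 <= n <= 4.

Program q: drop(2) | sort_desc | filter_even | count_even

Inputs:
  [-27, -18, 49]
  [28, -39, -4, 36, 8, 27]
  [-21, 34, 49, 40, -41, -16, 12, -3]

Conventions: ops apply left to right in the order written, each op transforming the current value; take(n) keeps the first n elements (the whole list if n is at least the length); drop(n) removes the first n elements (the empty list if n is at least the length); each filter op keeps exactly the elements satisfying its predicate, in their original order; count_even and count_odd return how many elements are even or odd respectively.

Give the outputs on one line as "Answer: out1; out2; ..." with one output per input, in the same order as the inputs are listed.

Execution, op by op:
  [-27, -18, 49] -> [49] -> [49] -> [] -> 0
  [28, -39, -4, 36, 8, 27] -> [-4, 36, 8, 27] -> [36, 27, 8, -4] -> [36, 8, -4] -> 3
  [-21, 34, 49, 40, -41, -16, 12, -3] -> [49, 40, -41, -16, 12, -3] -> [49, 40, 12, -3, -16, -41] -> [40, 12, -16] -> 3

0; 3; 3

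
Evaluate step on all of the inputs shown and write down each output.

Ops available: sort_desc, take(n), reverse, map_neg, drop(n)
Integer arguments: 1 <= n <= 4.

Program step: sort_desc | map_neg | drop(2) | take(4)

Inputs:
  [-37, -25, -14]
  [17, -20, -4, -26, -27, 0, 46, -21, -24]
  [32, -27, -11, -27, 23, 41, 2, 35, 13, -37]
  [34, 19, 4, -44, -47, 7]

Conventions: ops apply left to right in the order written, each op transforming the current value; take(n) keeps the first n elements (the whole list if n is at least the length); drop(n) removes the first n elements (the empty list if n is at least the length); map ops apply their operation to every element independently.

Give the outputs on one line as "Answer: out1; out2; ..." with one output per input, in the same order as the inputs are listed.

Execution, op by op:
  [-37, -25, -14] -> [-14, -25, -37] -> [14, 25, 37] -> [37] -> [37]
  [17, -20, -4, -26, -27, 0, 46, -21, -24] -> [46, 17, 0, -4, -20, -21, -24, -26, -27] -> [-46, -17, 0, 4, 20, 21, 24, 26, 27] -> [0, 4, 20, 21, 24, 26, 27] -> [0, 4, 20, 21]
  [32, -27, -11, -27, 23, 41, 2, 35, 13, -37] -> [41, 35, 32, 23, 13, 2, -11, -27, -27, -37] -> [-41, -35, -32, -23, -13, -2, 11, 27, 27, 37] -> [-32, -23, -13, -2, 11, 27, 27, 37] -> [-32, -23, -13, -2]
  [34, 19, 4, -44, -47, 7] -> [34, 19, 7, 4, -44, -47] -> [-34, -19, -7, -4, 44, 47] -> [-7, -4, 44, 47] -> [-7, -4, 44, 47]

[37]; [0, 4, 20, 21]; [-32, -23, -13, -2]; [-7, -4, 44, 47]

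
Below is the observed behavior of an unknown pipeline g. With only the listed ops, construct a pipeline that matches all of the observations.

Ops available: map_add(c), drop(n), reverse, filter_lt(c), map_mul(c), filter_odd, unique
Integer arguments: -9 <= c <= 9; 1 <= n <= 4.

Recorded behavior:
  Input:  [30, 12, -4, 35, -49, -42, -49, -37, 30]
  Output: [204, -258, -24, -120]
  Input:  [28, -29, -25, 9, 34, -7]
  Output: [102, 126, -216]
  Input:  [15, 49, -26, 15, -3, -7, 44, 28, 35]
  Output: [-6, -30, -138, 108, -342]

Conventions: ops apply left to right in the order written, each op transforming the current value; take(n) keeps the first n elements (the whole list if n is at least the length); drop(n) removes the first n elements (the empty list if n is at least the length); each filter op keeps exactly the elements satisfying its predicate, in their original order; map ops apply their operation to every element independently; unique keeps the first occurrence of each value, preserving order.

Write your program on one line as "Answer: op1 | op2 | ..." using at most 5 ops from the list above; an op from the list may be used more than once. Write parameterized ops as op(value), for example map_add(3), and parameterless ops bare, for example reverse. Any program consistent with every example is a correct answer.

reverse | map_add(8) | map_mul(-6) | unique | drop(3)

Check, running the answer program on each example:
  [30, 12, -4, 35, -49, -42, -49, -37, 30] -> [30, -37, -49, -42, -49, 35, -4, 12, 30] -> [38, -29, -41, -34, -41, 43, 4, 20, 38] -> [-228, 174, 246, 204, 246, -258, -24, -120, -228] -> [-228, 174, 246, 204, -258, -24, -120] -> [204, -258, -24, -120]
  [28, -29, -25, 9, 34, -7] -> [-7, 34, 9, -25, -29, 28] -> [1, 42, 17, -17, -21, 36] -> [-6, -252, -102, 102, 126, -216] -> [-6, -252, -102, 102, 126, -216] -> [102, 126, -216]
  [15, 49, -26, 15, -3, -7, 44, 28, 35] -> [35, 28, 44, -7, -3, 15, -26, 49, 15] -> [43, 36, 52, 1, 5, 23, -18, 57, 23] -> [-258, -216, -312, -6, -30, -138, 108, -342, -138] -> [-258, -216, -312, -6, -30, -138, 108, -342] -> [-6, -30, -138, 108, -342]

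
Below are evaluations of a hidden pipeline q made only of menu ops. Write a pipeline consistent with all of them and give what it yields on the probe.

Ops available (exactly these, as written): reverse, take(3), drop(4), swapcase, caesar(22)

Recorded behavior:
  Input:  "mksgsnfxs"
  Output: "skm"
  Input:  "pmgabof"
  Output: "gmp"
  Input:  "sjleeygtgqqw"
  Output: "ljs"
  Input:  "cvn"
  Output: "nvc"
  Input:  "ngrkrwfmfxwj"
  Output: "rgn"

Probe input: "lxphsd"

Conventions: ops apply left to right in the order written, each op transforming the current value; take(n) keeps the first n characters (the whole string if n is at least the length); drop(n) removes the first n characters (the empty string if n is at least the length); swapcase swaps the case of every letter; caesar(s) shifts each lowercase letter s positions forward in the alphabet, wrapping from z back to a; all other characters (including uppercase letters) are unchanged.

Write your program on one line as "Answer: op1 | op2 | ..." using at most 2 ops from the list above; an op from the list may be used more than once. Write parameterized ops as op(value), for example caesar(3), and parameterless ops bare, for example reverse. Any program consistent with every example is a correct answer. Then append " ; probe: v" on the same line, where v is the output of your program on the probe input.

take(3) | reverse ; probe: "pxl"

Check, running the answer program on each example:
  "mksgsnfxs" -> "mks" -> "skm"
  "pmgabof" -> "pmg" -> "gmp"
  "sjleeygtgqqw" -> "sjl" -> "ljs"
  "cvn" -> "cvn" -> "nvc"
  "ngrkrwfmfxwj" -> "ngr" -> "rgn"
  probe: "lxphsd" -> "lxp" -> "pxl"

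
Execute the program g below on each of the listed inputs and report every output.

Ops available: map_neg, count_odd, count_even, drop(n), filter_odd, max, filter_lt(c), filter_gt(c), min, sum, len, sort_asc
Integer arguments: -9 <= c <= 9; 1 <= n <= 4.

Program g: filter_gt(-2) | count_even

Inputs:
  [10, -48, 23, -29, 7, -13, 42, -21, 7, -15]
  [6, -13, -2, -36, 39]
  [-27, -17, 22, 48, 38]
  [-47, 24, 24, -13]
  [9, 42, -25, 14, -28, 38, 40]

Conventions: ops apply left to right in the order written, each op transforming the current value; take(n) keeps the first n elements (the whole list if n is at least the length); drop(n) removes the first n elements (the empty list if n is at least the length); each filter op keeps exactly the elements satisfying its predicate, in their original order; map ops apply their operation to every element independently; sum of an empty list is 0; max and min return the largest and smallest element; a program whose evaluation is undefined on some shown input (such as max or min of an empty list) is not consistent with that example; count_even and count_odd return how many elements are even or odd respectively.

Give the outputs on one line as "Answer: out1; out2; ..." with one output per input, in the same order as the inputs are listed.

2; 1; 3; 2; 4

Execution, op by op:
  [10, -48, 23, -29, 7, -13, 42, -21, 7, -15] -> [10, 23, 7, 42, 7] -> 2
  [6, -13, -2, -36, 39] -> [6, 39] -> 1
  [-27, -17, 22, 48, 38] -> [22, 48, 38] -> 3
  [-47, 24, 24, -13] -> [24, 24] -> 2
  [9, 42, -25, 14, -28, 38, 40] -> [9, 42, 14, 38, 40] -> 4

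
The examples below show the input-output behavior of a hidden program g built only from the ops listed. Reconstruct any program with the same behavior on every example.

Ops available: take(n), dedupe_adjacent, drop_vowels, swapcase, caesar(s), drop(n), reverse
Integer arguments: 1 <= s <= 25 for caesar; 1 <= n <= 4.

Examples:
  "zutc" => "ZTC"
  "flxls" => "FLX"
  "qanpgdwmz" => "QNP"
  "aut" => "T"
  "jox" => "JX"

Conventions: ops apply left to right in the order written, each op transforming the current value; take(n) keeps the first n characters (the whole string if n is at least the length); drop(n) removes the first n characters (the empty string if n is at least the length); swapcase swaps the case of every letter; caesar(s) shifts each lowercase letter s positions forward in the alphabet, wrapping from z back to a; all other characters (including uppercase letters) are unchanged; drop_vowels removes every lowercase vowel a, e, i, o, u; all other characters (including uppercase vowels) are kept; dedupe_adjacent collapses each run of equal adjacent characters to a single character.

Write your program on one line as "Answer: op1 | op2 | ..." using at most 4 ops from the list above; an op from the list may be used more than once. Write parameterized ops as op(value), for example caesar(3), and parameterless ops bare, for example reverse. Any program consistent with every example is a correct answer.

drop_vowels | swapcase | take(3)

Check, running the answer program on each example:
  "zutc" -> "ztc" -> "ZTC" -> "ZTC"
  "flxls" -> "flxls" -> "FLXLS" -> "FLX"
  "qanpgdwmz" -> "qnpgdwmz" -> "QNPGDWMZ" -> "QNP"
  "aut" -> "t" -> "T" -> "T"
  "jox" -> "jx" -> "JX" -> "JX"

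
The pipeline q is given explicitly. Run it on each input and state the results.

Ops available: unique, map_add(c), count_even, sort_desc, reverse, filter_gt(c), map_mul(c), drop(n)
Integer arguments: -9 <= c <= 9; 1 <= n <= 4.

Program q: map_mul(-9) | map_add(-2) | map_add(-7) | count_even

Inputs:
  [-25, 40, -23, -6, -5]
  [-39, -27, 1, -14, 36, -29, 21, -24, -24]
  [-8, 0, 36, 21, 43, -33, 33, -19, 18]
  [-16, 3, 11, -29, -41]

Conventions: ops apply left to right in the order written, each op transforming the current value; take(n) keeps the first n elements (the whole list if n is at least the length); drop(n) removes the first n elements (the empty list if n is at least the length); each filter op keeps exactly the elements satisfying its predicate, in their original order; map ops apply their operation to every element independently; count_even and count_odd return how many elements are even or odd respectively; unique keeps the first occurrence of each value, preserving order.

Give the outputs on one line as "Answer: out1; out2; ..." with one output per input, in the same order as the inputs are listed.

3; 5; 5; 4

Execution, op by op:
  [-25, 40, -23, -6, -5] -> [225, -360, 207, 54, 45] -> [223, -362, 205, 52, 43] -> [216, -369, 198, 45, 36] -> 3
  [-39, -27, 1, -14, 36, -29, 21, -24, -24] -> [351, 243, -9, 126, -324, 261, -189, 216, 216] -> [349, 241, -11, 124, -326, 259, -191, 214, 214] -> [342, 234, -18, 117, -333, 252, -198, 207, 207] -> 5
  [-8, 0, 36, 21, 43, -33, 33, -19, 18] -> [72, 0, -324, -189, -387, 297, -297, 171, -162] -> [70, -2, -326, -191, -389, 295, -299, 169, -164] -> [63, -9, -333, -198, -396, 288, -306, 162, -171] -> 5
  [-16, 3, 11, -29, -41] -> [144, -27, -99, 261, 369] -> [142, -29, -101, 259, 367] -> [135, -36, -108, 252, 360] -> 4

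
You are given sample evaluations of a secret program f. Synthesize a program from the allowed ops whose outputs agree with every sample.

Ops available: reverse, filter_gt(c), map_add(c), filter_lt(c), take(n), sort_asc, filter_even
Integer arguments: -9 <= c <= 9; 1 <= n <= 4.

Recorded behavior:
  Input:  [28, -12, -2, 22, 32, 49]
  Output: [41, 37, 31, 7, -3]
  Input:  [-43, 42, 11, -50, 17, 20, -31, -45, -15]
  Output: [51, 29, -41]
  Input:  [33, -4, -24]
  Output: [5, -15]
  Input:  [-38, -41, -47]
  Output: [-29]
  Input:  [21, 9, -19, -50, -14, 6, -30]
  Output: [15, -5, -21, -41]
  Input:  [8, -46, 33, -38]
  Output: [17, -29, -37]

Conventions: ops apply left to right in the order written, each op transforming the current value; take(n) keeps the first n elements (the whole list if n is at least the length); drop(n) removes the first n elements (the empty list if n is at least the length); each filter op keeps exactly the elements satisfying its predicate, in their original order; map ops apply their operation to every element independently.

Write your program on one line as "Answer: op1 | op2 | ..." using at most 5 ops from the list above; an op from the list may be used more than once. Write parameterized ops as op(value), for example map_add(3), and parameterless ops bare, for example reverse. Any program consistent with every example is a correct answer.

sort_asc | filter_even | reverse | map_add(9)

Check, running the answer program on each example:
  [28, -12, -2, 22, 32, 49] -> [-12, -2, 22, 28, 32, 49] -> [-12, -2, 22, 28, 32] -> [32, 28, 22, -2, -12] -> [41, 37, 31, 7, -3]
  [-43, 42, 11, -50, 17, 20, -31, -45, -15] -> [-50, -45, -43, -31, -15, 11, 17, 20, 42] -> [-50, 20, 42] -> [42, 20, -50] -> [51, 29, -41]
  [33, -4, -24] -> [-24, -4, 33] -> [-24, -4] -> [-4, -24] -> [5, -15]
  [-38, -41, -47] -> [-47, -41, -38] -> [-38] -> [-38] -> [-29]
  [21, 9, -19, -50, -14, 6, -30] -> [-50, -30, -19, -14, 6, 9, 21] -> [-50, -30, -14, 6] -> [6, -14, -30, -50] -> [15, -5, -21, -41]
  [8, -46, 33, -38] -> [-46, -38, 8, 33] -> [-46, -38, 8] -> [8, -38, -46] -> [17, -29, -37]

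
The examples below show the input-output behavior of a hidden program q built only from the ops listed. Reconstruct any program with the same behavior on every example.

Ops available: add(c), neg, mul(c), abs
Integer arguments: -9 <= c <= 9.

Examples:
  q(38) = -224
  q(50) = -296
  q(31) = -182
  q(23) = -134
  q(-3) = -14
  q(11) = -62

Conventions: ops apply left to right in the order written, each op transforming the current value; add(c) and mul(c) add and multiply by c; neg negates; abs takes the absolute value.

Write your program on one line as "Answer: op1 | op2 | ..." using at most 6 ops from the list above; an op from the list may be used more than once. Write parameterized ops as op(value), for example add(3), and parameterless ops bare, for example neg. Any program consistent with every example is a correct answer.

abs | mul(6) | add(-9) | add(5) | mul(-1)

Check, running the answer program on each example:
  38 -> 38 -> 228 -> 219 -> 224 -> -224
  50 -> 50 -> 300 -> 291 -> 296 -> -296
  31 -> 31 -> 186 -> 177 -> 182 -> -182
  23 -> 23 -> 138 -> 129 -> 134 -> -134
  -3 -> 3 -> 18 -> 9 -> 14 -> -14
  11 -> 11 -> 66 -> 57 -> 62 -> -62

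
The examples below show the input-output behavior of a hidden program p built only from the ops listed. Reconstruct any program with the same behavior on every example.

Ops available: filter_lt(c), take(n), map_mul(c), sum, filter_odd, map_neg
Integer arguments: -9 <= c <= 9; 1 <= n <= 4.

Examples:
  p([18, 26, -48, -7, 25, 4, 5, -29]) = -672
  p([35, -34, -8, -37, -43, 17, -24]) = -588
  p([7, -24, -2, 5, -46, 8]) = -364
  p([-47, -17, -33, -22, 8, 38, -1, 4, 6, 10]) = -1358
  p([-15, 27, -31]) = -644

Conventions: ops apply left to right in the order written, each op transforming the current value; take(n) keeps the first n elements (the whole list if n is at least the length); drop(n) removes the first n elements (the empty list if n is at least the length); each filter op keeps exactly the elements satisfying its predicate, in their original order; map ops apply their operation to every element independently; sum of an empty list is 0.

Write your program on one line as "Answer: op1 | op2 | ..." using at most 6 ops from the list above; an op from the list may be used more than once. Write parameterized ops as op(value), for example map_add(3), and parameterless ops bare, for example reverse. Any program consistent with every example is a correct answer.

take(4) | map_mul(2) | take(3) | filter_lt(-3) | map_mul(7) | sum

Check, running the answer program on each example:
  [18, 26, -48, -7, 25, 4, 5, -29] -> [18, 26, -48, -7] -> [36, 52, -96, -14] -> [36, 52, -96] -> [-96] -> [-672] -> -672
  [35, -34, -8, -37, -43, 17, -24] -> [35, -34, -8, -37] -> [70, -68, -16, -74] -> [70, -68, -16] -> [-68, -16] -> [-476, -112] -> -588
  [7, -24, -2, 5, -46, 8] -> [7, -24, -2, 5] -> [14, -48, -4, 10] -> [14, -48, -4] -> [-48, -4] -> [-336, -28] -> -364
  [-47, -17, -33, -22, 8, 38, -1, 4, 6, 10] -> [-47, -17, -33, -22] -> [-94, -34, -66, -44] -> [-94, -34, -66] -> [-94, -34, -66] -> [-658, -238, -462] -> -1358
  [-15, 27, -31] -> [-15, 27, -31] -> [-30, 54, -62] -> [-30, 54, -62] -> [-30, -62] -> [-210, -434] -> -644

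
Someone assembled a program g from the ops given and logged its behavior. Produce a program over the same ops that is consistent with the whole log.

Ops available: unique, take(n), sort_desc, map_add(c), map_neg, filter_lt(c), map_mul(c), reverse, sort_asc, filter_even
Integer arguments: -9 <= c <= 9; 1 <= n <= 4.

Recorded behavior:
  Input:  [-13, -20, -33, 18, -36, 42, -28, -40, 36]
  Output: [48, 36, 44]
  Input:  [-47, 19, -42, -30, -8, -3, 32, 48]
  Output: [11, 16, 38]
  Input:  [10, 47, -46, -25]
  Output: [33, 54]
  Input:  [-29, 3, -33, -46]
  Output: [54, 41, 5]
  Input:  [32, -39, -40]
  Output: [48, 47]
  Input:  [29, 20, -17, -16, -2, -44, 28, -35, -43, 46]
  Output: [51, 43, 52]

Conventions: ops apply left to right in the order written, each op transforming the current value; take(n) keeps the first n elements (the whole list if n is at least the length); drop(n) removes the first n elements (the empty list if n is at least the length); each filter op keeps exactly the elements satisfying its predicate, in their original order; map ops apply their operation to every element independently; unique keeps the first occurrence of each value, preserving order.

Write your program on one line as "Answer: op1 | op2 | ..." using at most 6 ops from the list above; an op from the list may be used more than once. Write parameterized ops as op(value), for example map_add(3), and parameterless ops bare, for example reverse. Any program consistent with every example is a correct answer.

reverse | filter_lt(9) | take(3) | map_neg | map_add(8)

Check, running the answer program on each example:
  [-13, -20, -33, 18, -36, 42, -28, -40, 36] -> [36, -40, -28, 42, -36, 18, -33, -20, -13] -> [-40, -28, -36, -33, -20, -13] -> [-40, -28, -36] -> [40, 28, 36] -> [48, 36, 44]
  [-47, 19, -42, -30, -8, -3, 32, 48] -> [48, 32, -3, -8, -30, -42, 19, -47] -> [-3, -8, -30, -42, -47] -> [-3, -8, -30] -> [3, 8, 30] -> [11, 16, 38]
  [10, 47, -46, -25] -> [-25, -46, 47, 10] -> [-25, -46] -> [-25, -46] -> [25, 46] -> [33, 54]
  [-29, 3, -33, -46] -> [-46, -33, 3, -29] -> [-46, -33, 3, -29] -> [-46, -33, 3] -> [46, 33, -3] -> [54, 41, 5]
  [32, -39, -40] -> [-40, -39, 32] -> [-40, -39] -> [-40, -39] -> [40, 39] -> [48, 47]
  [29, 20, -17, -16, -2, -44, 28, -35, -43, 46] -> [46, -43, -35, 28, -44, -2, -16, -17, 20, 29] -> [-43, -35, -44, -2, -16, -17] -> [-43, -35, -44] -> [43, 35, 44] -> [51, 43, 52]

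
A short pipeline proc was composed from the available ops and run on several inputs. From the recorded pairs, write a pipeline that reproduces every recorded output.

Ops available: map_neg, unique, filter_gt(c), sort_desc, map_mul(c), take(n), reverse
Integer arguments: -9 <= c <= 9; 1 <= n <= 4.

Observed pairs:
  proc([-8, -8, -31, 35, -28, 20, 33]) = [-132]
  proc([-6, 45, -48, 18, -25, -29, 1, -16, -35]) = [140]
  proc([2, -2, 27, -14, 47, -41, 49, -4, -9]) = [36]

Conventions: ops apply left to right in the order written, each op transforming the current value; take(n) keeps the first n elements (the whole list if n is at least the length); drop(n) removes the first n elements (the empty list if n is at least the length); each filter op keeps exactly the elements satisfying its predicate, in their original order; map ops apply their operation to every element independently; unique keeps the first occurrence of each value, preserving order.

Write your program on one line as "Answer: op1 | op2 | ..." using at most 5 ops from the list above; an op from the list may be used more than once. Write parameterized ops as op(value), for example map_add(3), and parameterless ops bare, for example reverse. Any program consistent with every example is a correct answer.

map_neg | map_mul(4) | reverse | take(3) | take(1)

Check, running the answer program on each example:
  [-8, -8, -31, 35, -28, 20, 33] -> [8, 8, 31, -35, 28, -20, -33] -> [32, 32, 124, -140, 112, -80, -132] -> [-132, -80, 112, -140, 124, 32, 32] -> [-132, -80, 112] -> [-132]
  [-6, 45, -48, 18, -25, -29, 1, -16, -35] -> [6, -45, 48, -18, 25, 29, -1, 16, 35] -> [24, -180, 192, -72, 100, 116, -4, 64, 140] -> [140, 64, -4, 116, 100, -72, 192, -180, 24] -> [140, 64, -4] -> [140]
  [2, -2, 27, -14, 47, -41, 49, -4, -9] -> [-2, 2, -27, 14, -47, 41, -49, 4, 9] -> [-8, 8, -108, 56, -188, 164, -196, 16, 36] -> [36, 16, -196, 164, -188, 56, -108, 8, -8] -> [36, 16, -196] -> [36]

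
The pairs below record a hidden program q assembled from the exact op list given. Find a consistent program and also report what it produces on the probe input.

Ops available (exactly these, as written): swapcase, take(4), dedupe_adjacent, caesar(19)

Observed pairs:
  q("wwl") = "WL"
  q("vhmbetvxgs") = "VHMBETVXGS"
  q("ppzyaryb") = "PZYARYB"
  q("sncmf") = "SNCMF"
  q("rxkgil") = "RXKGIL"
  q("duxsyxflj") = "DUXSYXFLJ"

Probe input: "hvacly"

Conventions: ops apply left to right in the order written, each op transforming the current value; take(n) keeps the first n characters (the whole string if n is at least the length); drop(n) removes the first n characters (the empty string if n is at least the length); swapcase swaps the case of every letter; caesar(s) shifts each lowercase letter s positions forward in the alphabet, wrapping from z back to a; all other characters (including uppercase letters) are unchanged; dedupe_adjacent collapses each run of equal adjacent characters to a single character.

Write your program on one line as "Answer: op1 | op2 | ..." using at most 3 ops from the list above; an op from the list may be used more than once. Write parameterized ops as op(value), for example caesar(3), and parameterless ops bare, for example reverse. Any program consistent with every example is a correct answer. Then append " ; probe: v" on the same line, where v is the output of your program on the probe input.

swapcase | dedupe_adjacent ; probe: "HVACLY"

Check, running the answer program on each example:
  "wwl" -> "WWL" -> "WL"
  "vhmbetvxgs" -> "VHMBETVXGS" -> "VHMBETVXGS"
  "ppzyaryb" -> "PPZYARYB" -> "PZYARYB"
  "sncmf" -> "SNCMF" -> "SNCMF"
  "rxkgil" -> "RXKGIL" -> "RXKGIL"
  "duxsyxflj" -> "DUXSYXFLJ" -> "DUXSYXFLJ"
  probe: "hvacly" -> "HVACLY" -> "HVACLY"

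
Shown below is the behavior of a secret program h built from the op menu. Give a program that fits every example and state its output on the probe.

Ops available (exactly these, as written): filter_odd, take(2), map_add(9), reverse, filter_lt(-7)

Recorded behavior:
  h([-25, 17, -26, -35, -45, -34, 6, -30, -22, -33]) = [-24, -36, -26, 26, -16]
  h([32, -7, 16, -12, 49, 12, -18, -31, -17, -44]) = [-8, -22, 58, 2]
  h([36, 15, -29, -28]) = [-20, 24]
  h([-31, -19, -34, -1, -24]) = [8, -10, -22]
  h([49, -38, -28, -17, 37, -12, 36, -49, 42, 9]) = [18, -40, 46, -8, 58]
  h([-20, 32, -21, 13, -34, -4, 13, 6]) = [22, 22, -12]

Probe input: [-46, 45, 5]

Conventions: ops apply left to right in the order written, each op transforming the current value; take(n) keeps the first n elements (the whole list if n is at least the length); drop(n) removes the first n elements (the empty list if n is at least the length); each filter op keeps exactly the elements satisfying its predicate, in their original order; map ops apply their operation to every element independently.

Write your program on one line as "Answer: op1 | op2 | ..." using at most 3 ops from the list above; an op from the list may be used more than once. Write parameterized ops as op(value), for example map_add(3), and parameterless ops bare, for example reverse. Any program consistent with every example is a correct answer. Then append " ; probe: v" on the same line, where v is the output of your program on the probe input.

filter_odd | reverse | map_add(9) ; probe: [14, 54]

Check, running the answer program on each example:
  [-25, 17, -26, -35, -45, -34, 6, -30, -22, -33] -> [-25, 17, -35, -45, -33] -> [-33, -45, -35, 17, -25] -> [-24, -36, -26, 26, -16]
  [32, -7, 16, -12, 49, 12, -18, -31, -17, -44] -> [-7, 49, -31, -17] -> [-17, -31, 49, -7] -> [-8, -22, 58, 2]
  [36, 15, -29, -28] -> [15, -29] -> [-29, 15] -> [-20, 24]
  [-31, -19, -34, -1, -24] -> [-31, -19, -1] -> [-1, -19, -31] -> [8, -10, -22]
  [49, -38, -28, -17, 37, -12, 36, -49, 42, 9] -> [49, -17, 37, -49, 9] -> [9, -49, 37, -17, 49] -> [18, -40, 46, -8, 58]
  [-20, 32, -21, 13, -34, -4, 13, 6] -> [-21, 13, 13] -> [13, 13, -21] -> [22, 22, -12]
  probe: [-46, 45, 5] -> [45, 5] -> [5, 45] -> [14, 54]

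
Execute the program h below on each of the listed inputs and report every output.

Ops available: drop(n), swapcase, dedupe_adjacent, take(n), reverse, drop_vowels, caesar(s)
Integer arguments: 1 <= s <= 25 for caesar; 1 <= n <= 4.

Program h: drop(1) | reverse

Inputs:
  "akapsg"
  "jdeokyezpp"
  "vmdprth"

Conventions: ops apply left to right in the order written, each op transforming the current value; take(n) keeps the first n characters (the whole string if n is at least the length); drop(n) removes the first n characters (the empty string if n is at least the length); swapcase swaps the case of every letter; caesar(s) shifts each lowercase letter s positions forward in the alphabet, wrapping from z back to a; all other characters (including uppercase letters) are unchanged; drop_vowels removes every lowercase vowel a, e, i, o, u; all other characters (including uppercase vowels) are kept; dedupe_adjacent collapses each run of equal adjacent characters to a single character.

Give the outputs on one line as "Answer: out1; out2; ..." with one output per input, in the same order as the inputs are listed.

Execution, op by op:
  "akapsg" -> "kapsg" -> "gspak"
  "jdeokyezpp" -> "deokyezpp" -> "ppzeykoed"
  "vmdprth" -> "mdprth" -> "htrpdm"

"gspak"; "ppzeykoed"; "htrpdm"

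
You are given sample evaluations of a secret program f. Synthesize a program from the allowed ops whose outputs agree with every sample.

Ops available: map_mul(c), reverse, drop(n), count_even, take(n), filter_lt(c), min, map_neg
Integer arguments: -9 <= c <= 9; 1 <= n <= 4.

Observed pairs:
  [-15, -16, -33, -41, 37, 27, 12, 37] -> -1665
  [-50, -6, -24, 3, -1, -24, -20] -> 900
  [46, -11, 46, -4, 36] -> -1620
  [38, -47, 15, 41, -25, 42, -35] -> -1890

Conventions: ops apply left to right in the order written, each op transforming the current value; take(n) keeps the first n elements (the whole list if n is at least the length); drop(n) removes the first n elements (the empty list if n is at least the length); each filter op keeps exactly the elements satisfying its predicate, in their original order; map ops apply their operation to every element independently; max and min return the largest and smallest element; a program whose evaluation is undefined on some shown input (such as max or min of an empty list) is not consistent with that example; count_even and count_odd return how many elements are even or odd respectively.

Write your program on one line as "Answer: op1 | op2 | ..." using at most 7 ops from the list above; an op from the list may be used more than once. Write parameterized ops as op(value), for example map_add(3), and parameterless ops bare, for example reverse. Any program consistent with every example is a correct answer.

reverse | take(2) | map_mul(9) | reverse | map_mul(-5) | min

Check, running the answer program on each example:
  [-15, -16, -33, -41, 37, 27, 12, 37] -> [37, 12, 27, 37, -41, -33, -16, -15] -> [37, 12] -> [333, 108] -> [108, 333] -> [-540, -1665] -> -1665
  [-50, -6, -24, 3, -1, -24, -20] -> [-20, -24, -1, 3, -24, -6, -50] -> [-20, -24] -> [-180, -216] -> [-216, -180] -> [1080, 900] -> 900
  [46, -11, 46, -4, 36] -> [36, -4, 46, -11, 46] -> [36, -4] -> [324, -36] -> [-36, 324] -> [180, -1620] -> -1620
  [38, -47, 15, 41, -25, 42, -35] -> [-35, 42, -25, 41, 15, -47, 38] -> [-35, 42] -> [-315, 378] -> [378, -315] -> [-1890, 1575] -> -1890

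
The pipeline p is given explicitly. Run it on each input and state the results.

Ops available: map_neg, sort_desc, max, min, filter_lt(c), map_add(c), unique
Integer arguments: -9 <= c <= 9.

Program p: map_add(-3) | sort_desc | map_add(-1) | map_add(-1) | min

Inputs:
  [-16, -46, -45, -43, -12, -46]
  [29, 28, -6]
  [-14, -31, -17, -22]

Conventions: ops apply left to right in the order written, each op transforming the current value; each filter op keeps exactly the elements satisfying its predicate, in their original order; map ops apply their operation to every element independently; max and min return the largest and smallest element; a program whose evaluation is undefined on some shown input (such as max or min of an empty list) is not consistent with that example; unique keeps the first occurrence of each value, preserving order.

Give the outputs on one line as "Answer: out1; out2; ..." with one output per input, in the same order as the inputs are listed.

-51; -11; -36

Execution, op by op:
  [-16, -46, -45, -43, -12, -46] -> [-19, -49, -48, -46, -15, -49] -> [-15, -19, -46, -48, -49, -49] -> [-16, -20, -47, -49, -50, -50] -> [-17, -21, -48, -50, -51, -51] -> -51
  [29, 28, -6] -> [26, 25, -9] -> [26, 25, -9] -> [25, 24, -10] -> [24, 23, -11] -> -11
  [-14, -31, -17, -22] -> [-17, -34, -20, -25] -> [-17, -20, -25, -34] -> [-18, -21, -26, -35] -> [-19, -22, -27, -36] -> -36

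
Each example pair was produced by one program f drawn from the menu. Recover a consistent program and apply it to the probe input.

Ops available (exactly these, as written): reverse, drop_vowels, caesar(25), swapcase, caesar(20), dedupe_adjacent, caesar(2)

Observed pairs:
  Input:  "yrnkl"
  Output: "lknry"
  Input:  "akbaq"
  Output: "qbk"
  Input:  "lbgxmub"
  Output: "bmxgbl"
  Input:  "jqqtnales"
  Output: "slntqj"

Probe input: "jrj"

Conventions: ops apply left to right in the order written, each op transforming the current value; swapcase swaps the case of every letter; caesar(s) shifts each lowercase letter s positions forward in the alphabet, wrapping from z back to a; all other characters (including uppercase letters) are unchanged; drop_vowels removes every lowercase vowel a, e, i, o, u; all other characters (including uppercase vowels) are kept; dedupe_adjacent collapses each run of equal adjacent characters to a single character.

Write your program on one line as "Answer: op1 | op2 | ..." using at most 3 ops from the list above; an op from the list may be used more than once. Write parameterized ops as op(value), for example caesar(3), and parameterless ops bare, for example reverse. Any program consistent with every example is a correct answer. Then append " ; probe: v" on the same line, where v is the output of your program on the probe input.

reverse | drop_vowels | dedupe_adjacent ; probe: "jrj"

Check, running the answer program on each example:
  "yrnkl" -> "lknry" -> "lknry" -> "lknry"
  "akbaq" -> "qabka" -> "qbk" -> "qbk"
  "lbgxmub" -> "bumxgbl" -> "bmxgbl" -> "bmxgbl"
  "jqqtnales" -> "selantqqj" -> "slntqqj" -> "slntqj"
  probe: "jrj" -> "jrj" -> "jrj" -> "jrj"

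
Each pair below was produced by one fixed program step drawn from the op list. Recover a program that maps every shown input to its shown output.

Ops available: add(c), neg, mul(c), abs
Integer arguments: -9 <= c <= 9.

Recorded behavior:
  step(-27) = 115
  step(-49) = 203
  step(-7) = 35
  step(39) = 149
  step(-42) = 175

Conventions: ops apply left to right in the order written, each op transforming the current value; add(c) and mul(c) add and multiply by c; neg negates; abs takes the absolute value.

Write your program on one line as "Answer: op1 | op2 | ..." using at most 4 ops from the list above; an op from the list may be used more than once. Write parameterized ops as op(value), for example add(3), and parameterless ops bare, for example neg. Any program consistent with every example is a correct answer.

mul(4) | add(-7) | neg | abs

Check, running the answer program on each example:
  -27 -> -108 -> -115 -> 115 -> 115
  -49 -> -196 -> -203 -> 203 -> 203
  -7 -> -28 -> -35 -> 35 -> 35
  39 -> 156 -> 149 -> -149 -> 149
  -42 -> -168 -> -175 -> 175 -> 175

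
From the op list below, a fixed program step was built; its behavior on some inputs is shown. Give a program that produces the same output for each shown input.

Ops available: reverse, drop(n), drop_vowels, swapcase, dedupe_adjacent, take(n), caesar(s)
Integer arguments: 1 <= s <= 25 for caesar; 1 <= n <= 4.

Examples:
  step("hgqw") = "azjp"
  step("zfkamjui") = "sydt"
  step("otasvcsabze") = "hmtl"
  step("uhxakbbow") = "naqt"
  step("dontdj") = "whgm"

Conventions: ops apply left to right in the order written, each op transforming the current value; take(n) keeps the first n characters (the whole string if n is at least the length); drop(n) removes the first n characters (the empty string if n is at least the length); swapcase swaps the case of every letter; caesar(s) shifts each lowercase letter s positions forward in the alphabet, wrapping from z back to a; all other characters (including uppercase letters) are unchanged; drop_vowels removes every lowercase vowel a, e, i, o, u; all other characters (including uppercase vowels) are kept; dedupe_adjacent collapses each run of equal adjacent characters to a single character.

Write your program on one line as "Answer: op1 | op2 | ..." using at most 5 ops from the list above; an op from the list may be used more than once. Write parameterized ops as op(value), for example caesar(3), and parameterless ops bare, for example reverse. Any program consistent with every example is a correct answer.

dedupe_adjacent | caesar(22) | caesar(23) | take(4)

Check, running the answer program on each example:
  "hgqw" -> "hgqw" -> "dcms" -> "azjp" -> "azjp"
  "zfkamjui" -> "zfkamjui" -> "vbgwifqe" -> "sydtfcnb" -> "sydt"
  "otasvcsabze" -> "otasvcsabze" -> "kpworyowxva" -> "hmtlovltusx" -> "hmtl"
  "uhxakbbow" -> "uhxakbow" -> "qdtwgxks" -> "naqtduhp" -> "naqt"
  "dontdj" -> "dontdj" -> "zkjpzf" -> "whgmwc" -> "whgm"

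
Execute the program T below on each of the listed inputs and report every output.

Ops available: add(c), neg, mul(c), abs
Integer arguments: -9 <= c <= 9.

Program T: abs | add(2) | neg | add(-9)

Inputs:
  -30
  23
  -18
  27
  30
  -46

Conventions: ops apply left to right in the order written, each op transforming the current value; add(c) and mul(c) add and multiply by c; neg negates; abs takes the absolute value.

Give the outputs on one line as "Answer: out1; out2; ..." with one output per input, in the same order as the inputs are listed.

-41; -34; -29; -38; -41; -57

Execution, op by op:
  -30 -> 30 -> 32 -> -32 -> -41
  23 -> 23 -> 25 -> -25 -> -34
  -18 -> 18 -> 20 -> -20 -> -29
  27 -> 27 -> 29 -> -29 -> -38
  30 -> 30 -> 32 -> -32 -> -41
  -46 -> 46 -> 48 -> -48 -> -57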